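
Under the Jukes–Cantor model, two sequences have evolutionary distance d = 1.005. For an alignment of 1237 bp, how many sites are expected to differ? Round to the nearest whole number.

685

Invert JC69: p = (3/4)(1 − e^(−4d/3)) = 0.75 × (1 − e^(-1.34)) = 0.75 × (1 − 0.261846) = 0.553616.
Expected differing sites = pL ≈ 0.553616 × 1237 = 684.822992 ≈ 685.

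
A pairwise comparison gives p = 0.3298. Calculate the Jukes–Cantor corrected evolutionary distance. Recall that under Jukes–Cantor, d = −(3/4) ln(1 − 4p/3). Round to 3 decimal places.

d = −(3/4) ln(1 − 4p/3) = −0.75 ln(1 − 0.439733) = −0.75 ln(0.560267)
  = −0.75 × (-0.579342) = 0.434507 substitutions/site.

0.435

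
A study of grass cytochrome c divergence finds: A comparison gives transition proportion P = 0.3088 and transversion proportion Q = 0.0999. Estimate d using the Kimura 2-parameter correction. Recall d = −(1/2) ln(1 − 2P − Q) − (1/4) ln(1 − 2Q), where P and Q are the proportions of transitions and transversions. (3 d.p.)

0.688

Under the Kimura two-parameter model, d = −½ ln(1 − 2P − Q) − ¼ ln(1 − 2Q).
1 − 2P − Q = 0.2825, giving −½ ln(0.2825) = 0.632038.
1 − 2Q = 0.8002, giving −¼ ln(0.8002) = 0.055723.
d = 0.632038 + 0.055723 = 0.687761.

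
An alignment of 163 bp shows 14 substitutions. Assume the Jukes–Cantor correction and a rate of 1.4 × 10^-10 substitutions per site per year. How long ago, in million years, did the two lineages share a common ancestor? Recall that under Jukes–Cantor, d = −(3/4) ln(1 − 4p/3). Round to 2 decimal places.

p = 14/163 ≈ 0.08589.
d = −(3/4) ln(1 − 4p/3) = −0.75 ln(1 − 0.11452) = −0.75 ln(0.88548)
  = −0.75 × (-0.121625) = 0.091219 substitutions/site.
Under a molecular clock d = 2μt, so t = d/(2μ) = 0.091219 / (2 × 1.4 × 10^-10) = 325.78 million years.

325.78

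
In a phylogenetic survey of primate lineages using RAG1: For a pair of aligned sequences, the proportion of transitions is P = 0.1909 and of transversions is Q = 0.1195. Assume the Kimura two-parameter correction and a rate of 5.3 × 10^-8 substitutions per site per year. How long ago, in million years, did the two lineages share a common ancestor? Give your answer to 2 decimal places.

3.93

Under the Kimura two-parameter model, d = −½ ln(1 − 2P − Q) − ¼ ln(1 − 2Q).
1 − 2P − Q = 0.4987, giving −½ ln(0.4987) = 0.347875.
1 − 2Q = 0.761, giving −¼ ln(0.761) = 0.068280.
d = 0.347875 + 0.068280 = 0.416155.
Under a molecular clock d = 2μt, so t = d/(2μ) = 0.416155 / (2 × 5.3 × 10^-8) = 3.93 million years.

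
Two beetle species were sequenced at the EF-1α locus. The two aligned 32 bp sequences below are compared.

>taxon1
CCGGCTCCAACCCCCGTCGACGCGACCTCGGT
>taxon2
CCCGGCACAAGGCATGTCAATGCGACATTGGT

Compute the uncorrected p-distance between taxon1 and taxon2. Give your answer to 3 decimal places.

0.375

The sequences differ at 12 of 32 positions.
p = 12/32 = 0.375.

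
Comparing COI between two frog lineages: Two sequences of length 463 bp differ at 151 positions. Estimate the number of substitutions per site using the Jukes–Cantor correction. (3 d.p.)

0.428

p = 151/463 ≈ 0.326134.
d = −(3/4) ln(1 − 4p/3) = −0.75 ln(1 − 0.434845) = −0.75 ln(0.565155)
  = −0.75 × (-0.570655) = 0.427991 substitutions/site.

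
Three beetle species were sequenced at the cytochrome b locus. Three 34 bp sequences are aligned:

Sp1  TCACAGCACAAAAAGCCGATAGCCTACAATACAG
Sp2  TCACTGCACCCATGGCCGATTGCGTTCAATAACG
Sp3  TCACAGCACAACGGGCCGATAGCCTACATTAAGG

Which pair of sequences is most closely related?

Sp1–Sp2: 10/34 differ, p = 0.294, d = 0.373.
Sp1–Sp3: 6/34 differ, p = 0.176, d = 0.201.
Sp2–Sp3: 10/34 differ, p = 0.294, d = 0.373.
The smallest distance is between Sp1 and Sp3.

Sp1 and Sp3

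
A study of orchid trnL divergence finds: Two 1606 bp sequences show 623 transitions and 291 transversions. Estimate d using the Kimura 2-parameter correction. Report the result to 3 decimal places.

P = 623/1606 ≈ 0.38792 and Q = 291/1606 ≈ 0.181196.
Under the Kimura two-parameter model, d = −½ ln(1 − 2P − Q) − ¼ ln(1 − 2Q).
1 − 2P − Q = 0.042964, giving −½ ln(0.042964) = 1.573696.
1 − 2Q = 0.637608, giving −¼ ln(0.637608) = 0.112508.
d = 1.573696 + 0.112508 = 1.686204.

1.686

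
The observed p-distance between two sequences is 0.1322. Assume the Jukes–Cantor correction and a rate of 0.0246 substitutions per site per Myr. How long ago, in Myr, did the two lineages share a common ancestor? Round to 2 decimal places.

d = −(3/4) ln(1 − 4p/3) = −0.75 ln(1 − 0.176267) = −0.75 ln(0.823733)
  = −0.75 × (-0.193909) = 0.145432 substitutions/site.
Under a molecular clock d = 2μt, so t = d/(2μ) = 0.145432 / (2 × 0.0246) = 2.96 Myr.

2.96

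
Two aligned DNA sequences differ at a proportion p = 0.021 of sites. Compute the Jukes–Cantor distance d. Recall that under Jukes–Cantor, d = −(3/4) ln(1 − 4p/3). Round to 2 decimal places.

0.02

d = −(3/4) ln(1 − 4p/3) = −0.75 ln(1 − 0.028) = −0.75 ln(0.972)
  = −0.75 × (-0.028399) = 0.021299 substitutions/site.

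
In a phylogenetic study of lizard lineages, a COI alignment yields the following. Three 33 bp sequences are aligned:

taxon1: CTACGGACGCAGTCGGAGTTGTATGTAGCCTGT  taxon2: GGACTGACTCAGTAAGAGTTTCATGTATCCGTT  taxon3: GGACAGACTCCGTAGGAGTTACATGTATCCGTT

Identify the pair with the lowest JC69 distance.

taxon2 and taxon3

taxon1–taxon2: 11/33 differ, p = 0.333, d = 0.441.
taxon1–taxon3: 11/33 differ, p = 0.333, d = 0.441.
taxon2–taxon3: 4/33 differ, p = 0.121, d = 0.132.
The smallest distance is between taxon2 and taxon3.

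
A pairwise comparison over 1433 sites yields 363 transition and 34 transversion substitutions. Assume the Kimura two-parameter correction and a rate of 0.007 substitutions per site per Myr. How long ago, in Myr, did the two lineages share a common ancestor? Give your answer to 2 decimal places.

P = 363/1433 ≈ 0.253315 and Q = 34/1433 ≈ 0.023726.
Under the Kimura two-parameter model, d = −½ ln(1 − 2P − Q) − ¼ ln(1 − 2Q).
1 − 2P − Q = 0.469644, giving −½ ln(0.469644) = 0.377890.
1 − 2Q = 0.952548, giving −¼ ln(0.952548) = 0.012154.
d = 0.377890 + 0.012154 = 0.390044.
Under a molecular clock d = 2μt, so t = d/(2μ) = 0.390044 / (2 × 0.007) = 27.86 Myr.

27.86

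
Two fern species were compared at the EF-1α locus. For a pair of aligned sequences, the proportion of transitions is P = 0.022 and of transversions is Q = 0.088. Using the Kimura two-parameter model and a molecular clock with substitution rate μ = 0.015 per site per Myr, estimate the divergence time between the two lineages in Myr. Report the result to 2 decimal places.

Under the Kimura two-parameter model, d = −½ ln(1 − 2P − Q) − ¼ ln(1 − 2Q).
1 − 2P − Q = 0.868, giving −½ ln(0.868) = 0.070782.
1 − 2Q = 0.824, giving −¼ ln(0.824) = 0.048396.
d = 0.070782 + 0.048396 = 0.119178.
Under a molecular clock d = 2μt, so t = d/(2μ) = 0.119178 / (2 × 0.015) = 3.97 Myr.

3.97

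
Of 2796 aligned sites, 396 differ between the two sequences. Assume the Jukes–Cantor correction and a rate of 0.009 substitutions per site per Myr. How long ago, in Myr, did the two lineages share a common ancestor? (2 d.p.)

p = 396/2796 ≈ 0.141631.
d = −(3/4) ln(1 − 4p/3) = −0.75 ln(1 − 0.188841) = −0.75 ln(0.811159)
  = −0.75 × (-0.209291) = 0.156968 substitutions/site.
Under a molecular clock d = 2μt, so t = d/(2μ) = 0.156968 / (2 × 0.009) = 8.72 Myr.

8.72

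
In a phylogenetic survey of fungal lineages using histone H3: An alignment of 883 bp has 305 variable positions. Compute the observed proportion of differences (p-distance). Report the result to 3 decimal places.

0.345

p = 305/883 = 0.345413… ≈ 0.345 (to 3 d.p.).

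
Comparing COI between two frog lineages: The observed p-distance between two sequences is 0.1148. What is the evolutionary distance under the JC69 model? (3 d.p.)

d = −(3/4) ln(1 − 4p/3) = −0.75 ln(1 − 0.153067) = −0.75 ln(0.846933)
  = −0.75 × (-0.166134) = 0.124601 substitutions/site.

0.125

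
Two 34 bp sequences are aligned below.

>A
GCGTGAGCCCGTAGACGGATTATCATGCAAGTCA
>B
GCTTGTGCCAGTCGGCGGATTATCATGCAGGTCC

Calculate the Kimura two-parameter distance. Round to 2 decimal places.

Of 34 sites, 2 differences are transitions and 5 are transversions, so P = 2/34 ≈ 0.058824 and Q = 5/34 ≈ 0.147059.
Under the Kimura two-parameter model, d = −½ ln(1 − 2P − Q) − ¼ ln(1 − 2Q).
1 − 2P − Q = 0.735293, giving −½ ln(0.735293) = 0.153743.
1 − 2Q = 0.705882, giving −¼ ln(0.705882) = 0.087077.
d = 0.153743 + 0.087077 = 0.240820.

0.24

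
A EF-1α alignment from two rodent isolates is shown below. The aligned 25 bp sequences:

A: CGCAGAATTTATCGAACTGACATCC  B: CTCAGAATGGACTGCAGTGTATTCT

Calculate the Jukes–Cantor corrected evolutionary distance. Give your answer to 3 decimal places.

0.663

The sequences differ at 11 of 25 sites, so p = 11/25 = 0.44.
d = −(3/4) ln(1 − 4p/3) = −0.75 ln(1 − 0.586667) = −0.75 ln(0.413333)
  = −0.75 × (-0.883502) = 0.662627 substitutions/site.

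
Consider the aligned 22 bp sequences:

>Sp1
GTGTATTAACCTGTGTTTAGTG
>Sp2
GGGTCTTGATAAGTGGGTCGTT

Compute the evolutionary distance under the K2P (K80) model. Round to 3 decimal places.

Of 22 sites, 2 differences are transitions and 8 are transversions, so P = 2/22 ≈ 0.090909 and Q = 8/22 ≈ 0.363636.
Under the Kimura two-parameter model, d = −½ ln(1 − 2P − Q) − ¼ ln(1 − 2Q).
1 − 2P − Q = 0.454546, giving −½ ln(0.454546) = 0.394228.
1 − 2Q = 0.272728, giving −¼ ln(0.272728) = 0.324820.
d = 0.394228 + 0.324820 = 0.719048.

0.719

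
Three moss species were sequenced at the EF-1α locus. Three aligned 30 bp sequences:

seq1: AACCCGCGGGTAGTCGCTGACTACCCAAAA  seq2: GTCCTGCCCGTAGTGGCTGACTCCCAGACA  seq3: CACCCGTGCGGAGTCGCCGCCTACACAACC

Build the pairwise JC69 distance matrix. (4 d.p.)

seq1–seq2: 10/30 sites differ → p ≈ 0.333333, d = −0.75 ln(1 − 0.444444) = 0.440839 ≈ 0.4408.
seq1–seq3: 9/30 sites differ → p = 0.3, d = −0.75 ln(1 − 0.4) = 0.383119 ≈ 0.3831.
seq2–seq3: 14/30 sites differ → p ≈ 0.466667, d = −0.75 ln(1 − 0.622223) = 0.730088 ≈ 0.7301.

d(seq1,seq2) = 0.4408, d(seq1,seq3) = 0.3831, d(seq2,seq3) = 0.7301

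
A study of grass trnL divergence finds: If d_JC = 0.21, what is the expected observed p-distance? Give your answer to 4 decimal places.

0.1832

p = (3/4)(1 − e^(−4d/3)) = 0.75 × (1 − e^(-0.28)) = 0.75 × (1 − 0.755784) = 0.183162.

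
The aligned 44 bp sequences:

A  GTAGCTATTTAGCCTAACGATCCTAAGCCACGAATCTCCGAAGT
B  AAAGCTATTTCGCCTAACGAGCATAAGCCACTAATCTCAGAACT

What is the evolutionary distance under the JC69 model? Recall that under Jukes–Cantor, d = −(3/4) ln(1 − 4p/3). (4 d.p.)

0.2082

The sequences differ at 8 of 44 sites (1, 2, 11, 21, 23, 32, 39, 43), so p = 8/44 ≈ 0.181818.
d = −(3/4) ln(1 − 4p/3) = −0.75 ln(1 − 0.242424) = −0.75 ln(0.757576)
  = −0.75 × (-0.277631) = 0.208223 substitutions/site.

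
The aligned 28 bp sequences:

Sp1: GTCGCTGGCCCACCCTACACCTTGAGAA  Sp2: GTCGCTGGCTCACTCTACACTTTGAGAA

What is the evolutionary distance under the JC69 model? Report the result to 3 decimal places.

0.116

The sequences differ at 3 of 28 sites (10, 14, 21), so p = 3/28 ≈ 0.107143.
d = −(3/4) ln(1 − 4p/3) = −0.75 ln(1 − 0.142857) = −0.75 ln(0.857143)
  = −0.75 × (-0.154151) = 0.115613 substitutions/site.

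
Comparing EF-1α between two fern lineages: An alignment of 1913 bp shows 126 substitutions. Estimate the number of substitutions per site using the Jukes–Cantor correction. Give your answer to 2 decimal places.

p = 126/1913 ≈ 0.065865.
d = −(3/4) ln(1 − 4p/3) = −0.75 ln(1 − 0.08782) = −0.75 ln(0.91218)
  = −0.75 × (-0.091918) = 0.068939 substitutions/site.

0.07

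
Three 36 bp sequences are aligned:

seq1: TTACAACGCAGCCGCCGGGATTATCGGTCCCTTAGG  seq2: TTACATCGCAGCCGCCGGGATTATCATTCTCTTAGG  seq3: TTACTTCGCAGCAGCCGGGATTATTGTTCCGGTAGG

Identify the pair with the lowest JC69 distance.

seq1 and seq2

seq1–seq2: 4/36 differ, p = 0.111, d = 0.120.
seq1–seq3: 7/36 differ, p = 0.194, d = 0.225.
seq2–seq3: 7/36 differ, p = 0.194, d = 0.225.
The smallest distance is between seq1 and seq2.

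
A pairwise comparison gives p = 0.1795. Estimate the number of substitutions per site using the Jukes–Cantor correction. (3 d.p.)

0.205

d = −(3/4) ln(1 − 4p/3) = −0.75 ln(1 − 0.239333) = −0.75 ln(0.760667)
  = −0.75 × (-0.273560) = 0.205170 substitutions/site.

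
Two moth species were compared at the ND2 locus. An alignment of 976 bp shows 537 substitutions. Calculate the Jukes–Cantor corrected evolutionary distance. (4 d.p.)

p = 537/976 ≈ 0.550205.
d = −(3/4) ln(1 − 4p/3) = −0.75 ln(1 − 0.733607) = −0.75 ln(0.266393)
  = −0.75 × (-1.322783) = 0.992087 substitutions/site.

0.9921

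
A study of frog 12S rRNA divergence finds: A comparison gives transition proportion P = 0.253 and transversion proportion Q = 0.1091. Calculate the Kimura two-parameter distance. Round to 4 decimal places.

Under the Kimura two-parameter model, d = −½ ln(1 − 2P − Q) − ¼ ln(1 − 2Q).
1 − 2P − Q = 0.3849, giving −½ ln(0.3849) = 0.477386.
1 − 2Q = 0.7818, giving −¼ ln(0.7818) = 0.061539.
d = 0.477386 + 0.061539 = 0.538925.

0.5389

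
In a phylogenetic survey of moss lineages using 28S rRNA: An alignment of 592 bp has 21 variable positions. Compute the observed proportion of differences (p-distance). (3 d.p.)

p = 21/592 = 0.035472… ≈ 0.035 (to 3 d.p.).

0.035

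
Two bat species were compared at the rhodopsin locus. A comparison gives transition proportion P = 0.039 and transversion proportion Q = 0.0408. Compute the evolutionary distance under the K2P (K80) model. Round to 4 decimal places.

Under the Kimura two-parameter model, d = −½ ln(1 − 2P − Q) − ¼ ln(1 − 2Q).
1 − 2P − Q = 0.8812, giving −½ ln(0.8812) = 0.063235.
1 − 2Q = 0.9184, giving −¼ ln(0.9184) = 0.021281.
d = 0.063235 + 0.021281 = 0.084516.

0.0845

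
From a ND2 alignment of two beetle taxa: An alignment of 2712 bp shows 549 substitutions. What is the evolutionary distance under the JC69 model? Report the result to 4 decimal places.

p = 549/2712 ≈ 0.202434.
d = −(3/4) ln(1 − 4p/3) = −0.75 ln(1 − 0.269912) = −0.75 ln(0.730088)
  = −0.75 × (-0.314590) = 0.235943 substitutions/site.

0.2359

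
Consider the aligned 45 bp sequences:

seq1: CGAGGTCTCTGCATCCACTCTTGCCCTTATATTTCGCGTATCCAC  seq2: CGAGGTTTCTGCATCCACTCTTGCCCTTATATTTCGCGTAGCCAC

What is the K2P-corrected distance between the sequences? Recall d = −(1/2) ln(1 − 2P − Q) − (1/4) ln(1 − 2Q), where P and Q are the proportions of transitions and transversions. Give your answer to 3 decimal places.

0.046

Of 45 sites, 1 differences are transitions and 1 are transversions, so P = 1/45 ≈ 0.022222 and Q = 1/45 ≈ 0.022222.
Under the Kimura two-parameter model, d = −½ ln(1 − 2P − Q) − ¼ ln(1 − 2Q).
1 − 2P − Q = 0.933334, giving −½ ln(0.933334) = 0.034496.
1 − 2Q = 0.955556, giving −¼ ln(0.955556) = 0.011365.
d = 0.034496 + 0.011365 = 0.045861.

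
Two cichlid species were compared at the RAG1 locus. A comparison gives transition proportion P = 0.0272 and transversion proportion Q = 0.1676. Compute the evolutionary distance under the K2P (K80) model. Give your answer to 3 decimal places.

Under the Kimura two-parameter model, d = −½ ln(1 − 2P − Q) − ¼ ln(1 − 2Q).
1 − 2P − Q = 0.778, giving −½ ln(0.778) = 0.125514.
1 − 2Q = 0.6648, giving −¼ ln(0.6648) = 0.102067.
d = 0.125514 + 0.102067 = 0.227581.

0.228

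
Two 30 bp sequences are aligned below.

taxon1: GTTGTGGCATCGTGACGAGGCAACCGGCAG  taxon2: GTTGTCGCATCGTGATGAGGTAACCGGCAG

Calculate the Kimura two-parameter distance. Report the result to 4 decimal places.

Of 30 sites, 2 differences are transitions and 1 are transversions, so P = 2/30 ≈ 0.066667 and Q = 1/30 ≈ 0.033333.
Under the Kimura two-parameter model, d = −½ ln(1 − 2P − Q) − ¼ ln(1 − 2Q).
1 − 2P − Q = 0.833333, giving −½ ln(0.833333) = 0.091161.
1 − 2Q = 0.933334, giving −¼ ln(0.933334) = 0.017248.
d = 0.091161 + 0.017248 = 0.108409.

0.1084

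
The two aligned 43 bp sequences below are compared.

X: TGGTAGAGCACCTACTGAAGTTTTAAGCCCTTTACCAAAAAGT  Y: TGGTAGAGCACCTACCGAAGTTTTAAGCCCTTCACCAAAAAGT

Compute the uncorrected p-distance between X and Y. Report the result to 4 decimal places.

The sequences differ at 2 of 43 positions (sites 16, 33).
p = 2/43 = 0.046511… ≈ 0.0465 (to 4 d.p.).

0.0465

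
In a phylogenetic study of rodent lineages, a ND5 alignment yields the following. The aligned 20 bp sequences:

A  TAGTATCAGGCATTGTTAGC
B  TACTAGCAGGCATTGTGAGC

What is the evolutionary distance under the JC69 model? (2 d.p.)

0.17

The sequences differ at 3 of 20 sites (3, 6, 17), so p = 3/20 = 0.15.
d = −(3/4) ln(1 − 4p/3) = −0.75 ln(1 − 0.2) = −0.75 ln(0.8)
  = −0.75 × (-0.223144) = 0.167358 substitutions/site.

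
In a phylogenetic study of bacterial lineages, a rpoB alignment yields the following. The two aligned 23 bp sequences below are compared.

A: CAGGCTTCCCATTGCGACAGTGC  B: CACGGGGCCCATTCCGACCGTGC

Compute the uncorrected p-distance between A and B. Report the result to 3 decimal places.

The sequences differ at 6 of 23 positions (sites 3, 5, 6, 7, 14, 19).
p = 6/23 = 0.260869… ≈ 0.261 (to 3 d.p.).

0.261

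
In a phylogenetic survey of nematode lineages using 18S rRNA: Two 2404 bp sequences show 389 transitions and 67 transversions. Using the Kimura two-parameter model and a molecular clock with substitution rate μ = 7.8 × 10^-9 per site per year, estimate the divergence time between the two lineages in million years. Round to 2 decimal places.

14.80

P = 389/2404 ≈ 0.161814 and Q = 67/2404 ≈ 0.02787.
Under the Kimura two-parameter model, d = −½ ln(1 − 2P − Q) − ¼ ln(1 − 2Q).
1 − 2P − Q = 0.648502, giving −½ ln(0.648502) = 0.216545.
1 − 2Q = 0.94426, giving −¼ ln(0.94426) = 0.014338.
d = 0.216545 + 0.014338 = 0.230883.
Under a molecular clock d = 2μt, so t = d/(2μ) = 0.230883 / (2 × 7.8 × 10^-9) = 14.80 million years.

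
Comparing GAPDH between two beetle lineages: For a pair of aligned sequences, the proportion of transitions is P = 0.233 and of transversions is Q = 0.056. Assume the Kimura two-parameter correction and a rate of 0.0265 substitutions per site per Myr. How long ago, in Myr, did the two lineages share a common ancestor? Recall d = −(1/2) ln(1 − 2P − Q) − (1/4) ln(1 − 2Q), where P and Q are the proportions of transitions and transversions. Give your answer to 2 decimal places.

7.52

Under the Kimura two-parameter model, d = −½ ln(1 − 2P − Q) − ¼ ln(1 − 2Q).
1 − 2P − Q = 0.478, giving −½ ln(0.478) = 0.369072.
1 − 2Q = 0.888, giving −¼ ln(0.888) = 0.029696.
d = 0.369072 + 0.029696 = 0.398768.
Under a molecular clock d = 2μt, so t = d/(2μ) = 0.398768 / (2 × 0.0265) = 7.52 Myr.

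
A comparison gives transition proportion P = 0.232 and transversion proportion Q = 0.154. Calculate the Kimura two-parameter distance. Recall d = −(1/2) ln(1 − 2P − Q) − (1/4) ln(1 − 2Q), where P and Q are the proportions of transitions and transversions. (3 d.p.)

0.573

Under the Kimura two-parameter model, d = −½ ln(1 − 2P − Q) − ¼ ln(1 − 2Q).
1 − 2P − Q = 0.382, giving −½ ln(0.382) = 0.481167.
1 − 2Q = 0.692, giving −¼ ln(0.692) = 0.092042.
d = 0.481167 + 0.092042 = 0.573209.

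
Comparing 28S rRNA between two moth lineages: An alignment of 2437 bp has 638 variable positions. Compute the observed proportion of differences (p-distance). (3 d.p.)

0.262

p = 638/2437 = 0.261797… ≈ 0.262 (to 3 d.p.).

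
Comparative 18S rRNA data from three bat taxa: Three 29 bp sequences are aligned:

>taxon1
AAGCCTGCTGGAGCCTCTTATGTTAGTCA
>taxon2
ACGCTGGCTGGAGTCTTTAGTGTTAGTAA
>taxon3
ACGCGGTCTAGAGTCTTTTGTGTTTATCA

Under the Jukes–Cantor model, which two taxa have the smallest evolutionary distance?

taxon2 and taxon3

taxon1–taxon2: 8/29 differ, p = 0.276, d = 0.344.
taxon1–taxon3: 10/29 differ, p = 0.345, d = 0.462.
taxon2–taxon3: 7/29 differ, p = 0.241, d = 0.291.
The smallest distance is between taxon2 and taxon3.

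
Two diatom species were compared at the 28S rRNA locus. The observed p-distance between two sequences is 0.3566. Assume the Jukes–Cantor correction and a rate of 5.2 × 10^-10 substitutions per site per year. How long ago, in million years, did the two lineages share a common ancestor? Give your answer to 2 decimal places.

465.32

d = −(3/4) ln(1 − 4p/3) = −0.75 ln(1 − 0.475467) = −0.75 ln(0.524533)
  = −0.75 × (-0.645247) = 0.483935 substitutions/site.
Under a molecular clock d = 2μt, so t = d/(2μ) = 0.483935 / (2 × 5.2 × 10^-10) = 465.32 million years.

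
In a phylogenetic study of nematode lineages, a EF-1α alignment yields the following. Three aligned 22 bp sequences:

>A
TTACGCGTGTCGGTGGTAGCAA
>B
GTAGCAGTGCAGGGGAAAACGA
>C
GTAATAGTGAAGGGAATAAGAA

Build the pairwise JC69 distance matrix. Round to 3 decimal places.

d(A,B) = 0.824, d(A,C) = 0.824, d(B,C) = 0.414

A–B: 11/22 sites differ → p = 0.5, d = −0.75 ln(1 − 0.666667) = 0.823960 ≈ 0.824.
A–C: 11/22 sites differ → p = 0.5, d = −0.75 ln(1 − 0.666667) = 0.823960 ≈ 0.824.
B–C: 7/22 sites differ → p ≈ 0.318182, d = −0.75 ln(1 − 0.424243) = 0.414052 ≈ 0.414.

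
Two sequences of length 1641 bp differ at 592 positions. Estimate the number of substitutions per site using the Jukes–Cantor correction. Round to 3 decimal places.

0.492

p = 592/1641 ≈ 0.360756.
d = −(3/4) ln(1 − 4p/3) = −0.75 ln(1 − 0.481008) = −0.75 ln(0.518992)
  = −0.75 × (-0.655867) = 0.491900 substitutions/site.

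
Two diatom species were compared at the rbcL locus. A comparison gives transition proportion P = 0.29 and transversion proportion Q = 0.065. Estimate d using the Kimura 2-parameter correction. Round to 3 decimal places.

Under the Kimura two-parameter model, d = −½ ln(1 − 2P − Q) − ¼ ln(1 − 2Q).
1 − 2P − Q = 0.355, giving −½ ln(0.355) = 0.517819.
1 − 2Q = 0.87, giving −¼ ln(0.87) = 0.034816.
d = 0.517819 + 0.034816 = 0.552635.

0.553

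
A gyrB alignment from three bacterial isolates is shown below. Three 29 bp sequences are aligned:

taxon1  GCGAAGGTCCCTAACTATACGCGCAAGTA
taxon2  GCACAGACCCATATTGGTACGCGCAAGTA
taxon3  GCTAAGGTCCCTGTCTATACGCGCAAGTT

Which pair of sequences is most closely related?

taxon1–taxon2: 9/29 differ, p = 0.310, d = 0.401.
taxon1–taxon3: 4/29 differ, p = 0.138, d = 0.152.
taxon2–taxon3: 10/29 differ, p = 0.345, d = 0.462.
The smallest distance is between taxon1 and taxon3.

taxon1 and taxon3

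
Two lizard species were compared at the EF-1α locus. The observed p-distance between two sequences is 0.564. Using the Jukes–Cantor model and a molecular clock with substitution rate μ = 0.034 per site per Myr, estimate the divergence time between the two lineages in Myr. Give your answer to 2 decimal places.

d = −(3/4) ln(1 − 4p/3) = −0.75 ln(1 − 0.752) = −0.75 ln(0.248)
  = −0.75 × (-1.394327) = 1.045745 substitutions/site.
Under a molecular clock d = 2μt, so t = d/(2μ) = 1.045745 / (2 × 0.034) = 15.38 Myr.

15.38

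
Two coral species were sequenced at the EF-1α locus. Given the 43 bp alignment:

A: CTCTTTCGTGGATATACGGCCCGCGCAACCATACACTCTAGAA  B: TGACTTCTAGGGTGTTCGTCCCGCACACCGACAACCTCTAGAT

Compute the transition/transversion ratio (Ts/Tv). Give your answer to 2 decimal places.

0.55

Transitions are A↔G and C↔T; transversions are all other mismatches.
Transitions: 6. Transversions: 11.
R = 6/11 = 0.545454… ≈ 0.55 (to 2 d.p.).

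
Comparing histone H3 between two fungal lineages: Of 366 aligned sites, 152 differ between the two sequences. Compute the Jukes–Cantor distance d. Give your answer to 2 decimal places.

0.61

p = 152/366 ≈ 0.415301.
d = −(3/4) ln(1 − 4p/3) = −0.75 ln(1 − 0.553735) = −0.75 ln(0.446265)
  = −0.75 × (-0.806842) = 0.605132 substitutions/site.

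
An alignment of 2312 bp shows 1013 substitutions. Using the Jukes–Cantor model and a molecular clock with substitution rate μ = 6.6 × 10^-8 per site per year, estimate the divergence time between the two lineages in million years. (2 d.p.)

p = 1013/2312 ≈ 0.438149.
d = −(3/4) ln(1 − 4p/3) = −0.75 ln(1 − 0.584199) = −0.75 ln(0.415801)
  = −0.75 × (-0.877548) = 0.658161 substitutions/site.
Under a molecular clock d = 2μt, so t = d/(2μ) = 0.658161 / (2 × 6.6 × 10^-8) = 4.99 million years.

4.99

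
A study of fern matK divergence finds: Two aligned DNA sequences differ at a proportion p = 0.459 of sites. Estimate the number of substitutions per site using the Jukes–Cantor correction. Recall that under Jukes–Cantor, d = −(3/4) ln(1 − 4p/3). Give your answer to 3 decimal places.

d = −(3/4) ln(1 − 4p/3) = −0.75 ln(1 − 0.612) = −0.75 ln(0.388)
  = −0.75 × (-0.946750) = 0.710063 substitutions/site.

0.710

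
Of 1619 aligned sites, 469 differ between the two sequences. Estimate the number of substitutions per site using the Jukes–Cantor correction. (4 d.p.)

0.3661

p = 469/1619 ≈ 0.289685.
d = −(3/4) ln(1 − 4p/3) = −0.75 ln(1 − 0.386247) = −0.75 ln(0.613753)
  = −0.75 × (-0.488163) = 0.366122 substitutions/site.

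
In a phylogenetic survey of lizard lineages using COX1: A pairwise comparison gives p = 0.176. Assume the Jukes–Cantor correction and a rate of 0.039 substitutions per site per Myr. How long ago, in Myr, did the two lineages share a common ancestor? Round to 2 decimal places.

2.57

d = −(3/4) ln(1 − 4p/3) = −0.75 ln(1 − 0.234667) = −0.75 ln(0.765333)
  = −0.75 × (-0.267444) = 0.200583 substitutions/site.
Under a molecular clock d = 2μt, so t = d/(2μ) = 0.200583 / (2 × 0.039) = 2.57 Myr.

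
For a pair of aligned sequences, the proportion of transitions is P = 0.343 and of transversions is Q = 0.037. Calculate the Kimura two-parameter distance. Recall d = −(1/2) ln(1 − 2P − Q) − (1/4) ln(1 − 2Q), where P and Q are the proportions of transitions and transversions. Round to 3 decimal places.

0.661

Under the Kimura two-parameter model, d = −½ ln(1 − 2P − Q) − ¼ ln(1 − 2Q).
1 − 2P − Q = 0.277, giving −½ ln(0.277) = 0.641869.
1 − 2Q = 0.926, giving −¼ ln(0.926) = 0.019220.
d = 0.641869 + 0.019220 = 0.661089.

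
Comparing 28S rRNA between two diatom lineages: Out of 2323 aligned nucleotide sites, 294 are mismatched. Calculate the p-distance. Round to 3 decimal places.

0.127

p = 294/2323 = 0.126560… ≈ 0.127 (to 3 d.p.).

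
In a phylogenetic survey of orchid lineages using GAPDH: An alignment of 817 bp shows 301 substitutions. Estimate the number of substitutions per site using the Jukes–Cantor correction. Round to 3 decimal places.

p = 301/817 ≈ 0.368421.
d = −(3/4) ln(1 − 4p/3) = −0.75 ln(1 − 0.491228) = −0.75 ln(0.508772)
  = −0.75 × (-0.675755) = 0.506816 substitutions/site.

0.507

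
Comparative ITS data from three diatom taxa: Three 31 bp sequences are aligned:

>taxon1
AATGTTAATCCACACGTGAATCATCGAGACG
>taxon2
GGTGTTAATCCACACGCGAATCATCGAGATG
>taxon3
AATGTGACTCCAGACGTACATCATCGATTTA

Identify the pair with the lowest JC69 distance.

taxon1 and taxon2

taxon1–taxon2: 4/31 differ, p = 0.129, d = 0.142.
taxon1–taxon3: 9/31 differ, p = 0.290, d = 0.367.
taxon2–taxon3: 11/31 differ, p = 0.355, d = 0.481.
The smallest distance is between taxon1 and taxon2.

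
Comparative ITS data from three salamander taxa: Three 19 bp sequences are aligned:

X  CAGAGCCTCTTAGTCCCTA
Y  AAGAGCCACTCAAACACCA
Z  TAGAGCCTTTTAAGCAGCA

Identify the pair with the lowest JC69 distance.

Y and Z

X–Y: 7/19 differ, p = 0.368, d = 0.507.
X–Z: 7/19 differ, p = 0.368, d = 0.507.
Y–Z: 6/19 differ, p = 0.316, d = 0.410.
The smallest distance is between Y and Z.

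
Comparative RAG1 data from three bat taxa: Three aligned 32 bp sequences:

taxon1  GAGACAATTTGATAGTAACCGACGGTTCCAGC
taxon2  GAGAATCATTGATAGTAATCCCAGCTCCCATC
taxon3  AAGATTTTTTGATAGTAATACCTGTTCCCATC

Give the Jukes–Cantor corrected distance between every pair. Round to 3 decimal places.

d(taxon1,taxon2) = 0.460, d(taxon1,taxon3) = 0.520, d(taxon2,taxon3) = 0.259

taxon1–taxon2: 11/32 sites differ → p = 0.34375, d = −0.75 ln(1 − 0.458333) = 0.459828 ≈ 0.460.
taxon1–taxon3: 12/32 sites differ → p = 0.375, d = −0.75 ln(1 − 0.5) = 0.519860 ≈ 0.520.
taxon2–taxon3: 7/32 sites differ → p = 0.21875, d = −0.75 ln(1 − 0.291667) = 0.258631 ≈ 0.259.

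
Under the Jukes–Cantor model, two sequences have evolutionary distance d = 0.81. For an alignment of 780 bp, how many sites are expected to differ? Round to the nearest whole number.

386

Invert JC69: p = (3/4)(1 − e^(−4d/3)) = 0.75 × (1 − e^(-1.08)) = 0.75 × (1 − 0.339596) = 0.495303.
Expected differing sites = pL ≈ 0.495303 × 780 = 386.33634 ≈ 386.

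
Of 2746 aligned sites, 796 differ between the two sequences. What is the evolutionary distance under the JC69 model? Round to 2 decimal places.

0.37

p = 796/2746 ≈ 0.289876.
d = −(3/4) ln(1 − 4p/3) = −0.75 ln(1 − 0.386501) = −0.75 ln(0.613499)
  = −0.75 × (-0.488577) = 0.366433 substitutions/site.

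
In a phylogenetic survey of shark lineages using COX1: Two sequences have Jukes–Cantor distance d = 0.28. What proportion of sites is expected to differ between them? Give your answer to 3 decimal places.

0.234

p = (3/4)(1 − e^(−4d/3)) = 0.75 × (1 − e^(-0.373333)) = 0.75 × (1 − 0.688436) = 0.233673.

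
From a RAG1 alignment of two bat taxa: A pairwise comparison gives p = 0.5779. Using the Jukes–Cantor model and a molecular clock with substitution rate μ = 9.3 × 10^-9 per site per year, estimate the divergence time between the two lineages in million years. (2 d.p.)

d = −(3/4) ln(1 − 4p/3) = −0.75 ln(1 − 0.770533) = −0.75 ln(0.229467)
  = −0.75 × (-1.471996) = 1.103997 substitutions/site.
Under a molecular clock d = 2μt, so t = d/(2μ) = 1.103997 / (2 × 9.3 × 10^-9) = 59.35 million years.

59.35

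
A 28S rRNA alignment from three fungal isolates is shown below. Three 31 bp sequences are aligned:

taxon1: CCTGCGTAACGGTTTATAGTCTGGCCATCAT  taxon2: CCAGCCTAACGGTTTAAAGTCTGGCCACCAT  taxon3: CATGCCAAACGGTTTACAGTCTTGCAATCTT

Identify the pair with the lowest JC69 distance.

taxon1–taxon2: 4/31 differ, p = 0.129, d = 0.142.
taxon1–taxon3: 7/31 differ, p = 0.226, d = 0.269.
taxon2–taxon3: 8/31 differ, p = 0.258, d = 0.316.
The smallest distance is between taxon1 and taxon2.

taxon1 and taxon2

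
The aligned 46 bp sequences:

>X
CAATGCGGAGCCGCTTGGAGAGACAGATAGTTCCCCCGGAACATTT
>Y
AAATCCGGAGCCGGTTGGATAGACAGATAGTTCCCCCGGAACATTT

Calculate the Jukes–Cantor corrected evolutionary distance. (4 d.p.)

0.0924

The sequences differ at 4 of 46 sites (1, 5, 14, 20), so p = 4/46 ≈ 0.086957.
d = −(3/4) ln(1 − 4p/3) = −0.75 ln(1 − 0.115943) = −0.75 ln(0.884057)
  = −0.75 × (-0.123234) = 0.092426 substitutions/site.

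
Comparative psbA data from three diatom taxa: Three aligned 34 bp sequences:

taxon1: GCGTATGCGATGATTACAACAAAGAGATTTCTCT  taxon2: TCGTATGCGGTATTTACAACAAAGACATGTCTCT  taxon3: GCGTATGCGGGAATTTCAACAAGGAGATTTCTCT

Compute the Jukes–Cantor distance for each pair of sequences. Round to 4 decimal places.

d(taxon1,taxon2) = 0.2012, d(taxon1,taxon3) = 0.1637, d(taxon2,taxon3) = 0.2407

taxon1–taxon2: 6/34 sites differ → p ≈ 0.176471, d = −0.75 ln(1 − 0.235295) = 0.201199 ≈ 0.2012.
taxon1–taxon3: 5/34 sites differ → p ≈ 0.147059, d = −0.75 ln(1 − 0.196079) = 0.163691 ≈ 0.1637.
taxon2–taxon3: 7/34 sites differ → p ≈ 0.205882, d = −0.75 ln(1 − 0.274509) = 0.240680 ≈ 0.2407.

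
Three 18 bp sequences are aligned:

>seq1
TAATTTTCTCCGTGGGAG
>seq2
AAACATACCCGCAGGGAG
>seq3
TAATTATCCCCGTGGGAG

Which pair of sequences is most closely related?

seq1–seq2: 8/18 differ, p = 0.444, d = 0.673.
seq1–seq3: 2/18 differ, p = 0.111, d = 0.120.
seq2–seq3: 8/18 differ, p = 0.444, d = 0.673.
The smallest distance is between seq1 and seq3.

seq1 and seq3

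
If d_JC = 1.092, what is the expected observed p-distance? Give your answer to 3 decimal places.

p = (3/4)(1 − e^(−4d/3)) = 0.75 × (1 − e^(-1.456)) = 0.75 × (1 − 0.233167) = 0.575125.

0.575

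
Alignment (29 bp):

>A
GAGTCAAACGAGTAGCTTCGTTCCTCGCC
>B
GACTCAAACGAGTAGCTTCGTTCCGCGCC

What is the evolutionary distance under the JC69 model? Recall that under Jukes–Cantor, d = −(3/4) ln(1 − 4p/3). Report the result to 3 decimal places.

The sequences differ at 2 of 29 sites (3, 25), so p = 2/29 ≈ 0.068966.
d = −(3/4) ln(1 − 4p/3) = −0.75 ln(1 − 0.091955) = −0.75 ln(0.908045)
  = −0.75 × (-0.096461) = 0.072346 substitutions/site.

0.072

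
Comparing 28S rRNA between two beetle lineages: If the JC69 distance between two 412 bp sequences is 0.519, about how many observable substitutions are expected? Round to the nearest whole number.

Invert JC69: p = (3/4)(1 − e^(−4d/3)) = 0.75 × (1 − e^(-0.692)) = 0.75 × (1 − 0.500574) = 0.374570.
Expected differing sites = pL ≈ 0.374570 × 412 = 154.32284 ≈ 154.

154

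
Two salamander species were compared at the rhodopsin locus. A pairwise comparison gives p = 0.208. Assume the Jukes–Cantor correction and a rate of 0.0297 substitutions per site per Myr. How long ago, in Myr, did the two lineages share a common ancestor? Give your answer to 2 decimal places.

d = −(3/4) ln(1 − 4p/3) = −0.75 ln(1 − 0.277333) = −0.75 ln(0.722667)
  = −0.75 × (-0.324807) = 0.243605 substitutions/site.
Under a molecular clock d = 2μt, so t = d/(2μ) = 0.243605 / (2 × 0.0297) = 4.10 Myr.

4.10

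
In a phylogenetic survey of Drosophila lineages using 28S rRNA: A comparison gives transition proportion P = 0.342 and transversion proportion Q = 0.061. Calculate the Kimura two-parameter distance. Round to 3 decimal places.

Under the Kimura two-parameter model, d = −½ ln(1 − 2P − Q) − ¼ ln(1 − 2Q).
1 − 2P − Q = 0.255, giving −½ ln(0.255) = 0.683246.
1 − 2Q = 0.878, giving −¼ ln(0.878) = 0.032527.
d = 0.683246 + 0.032527 = 0.715773.

0.716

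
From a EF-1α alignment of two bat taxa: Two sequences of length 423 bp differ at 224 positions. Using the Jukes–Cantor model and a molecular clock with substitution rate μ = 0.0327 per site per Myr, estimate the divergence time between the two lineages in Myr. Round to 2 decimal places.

14.04

p = 224/423 ≈ 0.529551.
d = −(3/4) ln(1 − 4p/3) = −0.75 ln(1 − 0.706068) = −0.75 ln(0.293932)
  = −0.75 × (-1.224407) = 0.918305 substitutions/site.
Under a molecular clock d = 2μt, so t = d/(2μ) = 0.918305 / (2 × 0.0327) = 14.04 Myr.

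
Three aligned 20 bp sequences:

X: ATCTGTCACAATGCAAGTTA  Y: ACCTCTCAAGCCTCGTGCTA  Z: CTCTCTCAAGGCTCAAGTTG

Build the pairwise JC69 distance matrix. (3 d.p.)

X–Y: 10/20 sites differ → p = 0.5, d = −0.75 ln(1 − 0.666667) = 0.823960 ≈ 0.824.
X–Z: 8/20 sites differ → p = 0.4, d = −0.75 ln(1 − 0.533333) = 0.571605 ≈ 0.572.
Y–Z: 7/20 sites differ → p = 0.35, d = −0.75 ln(1 − 0.466667) = 0.471457 ≈ 0.471.

d(X,Y) = 0.824, d(X,Z) = 0.572, d(Y,Z) = 0.471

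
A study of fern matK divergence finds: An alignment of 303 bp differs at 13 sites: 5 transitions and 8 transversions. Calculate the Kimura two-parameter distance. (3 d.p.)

P = 5/303 ≈ 0.016502 and Q = 8/303 ≈ 0.026403.
Under the Kimura two-parameter model, d = −½ ln(1 − 2P − Q) − ¼ ln(1 − 2Q).
1 − 2P − Q = 0.940593, giving −½ ln(0.940593) = 0.030622.
1 − 2Q = 0.947194, giving −¼ ln(0.947194) = 0.013563.
d = 0.030622 + 0.013563 = 0.044185.

0.044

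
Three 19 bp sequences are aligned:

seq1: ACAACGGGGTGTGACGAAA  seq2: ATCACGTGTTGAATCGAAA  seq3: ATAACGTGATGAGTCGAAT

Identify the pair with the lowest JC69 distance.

seq1–seq2: 7/19 differ, p = 0.368, d = 0.507.
seq1–seq3: 6/19 differ, p = 0.316, d = 0.410.
seq2–seq3: 4/19 differ, p = 0.211, d = 0.247.
The smallest distance is between seq2 and seq3.

seq2 and seq3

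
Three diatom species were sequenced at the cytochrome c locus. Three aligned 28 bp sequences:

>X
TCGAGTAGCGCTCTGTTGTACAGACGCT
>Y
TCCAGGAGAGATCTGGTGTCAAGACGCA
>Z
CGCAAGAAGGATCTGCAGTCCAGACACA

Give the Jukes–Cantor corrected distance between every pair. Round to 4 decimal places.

X–Y: 8/28 sites differ → p ≈ 0.285714, d = −0.75 ln(1 − 0.380952) = 0.359679 ≈ 0.3597.
X–Z: 13/28 sites differ → p ≈ 0.464286, d = −0.75 ln(1 − 0.619048) = 0.723811 ≈ 0.7238.
Y–Z: 9/28 sites differ → p ≈ 0.321429, d = −0.75 ln(1 − 0.428572) = 0.419713 ≈ 0.4197.

d(X,Y) = 0.3597, d(X,Z) = 0.7238, d(Y,Z) = 0.4197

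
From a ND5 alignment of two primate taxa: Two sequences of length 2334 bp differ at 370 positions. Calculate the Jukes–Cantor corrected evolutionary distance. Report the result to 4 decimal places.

p = 370/2334 ≈ 0.158526.
d = −(3/4) ln(1 − 4p/3) = −0.75 ln(1 − 0.211368) = −0.75 ln(0.788632)
  = −0.75 × (-0.237455) = 0.178091 substitutions/site.

0.1781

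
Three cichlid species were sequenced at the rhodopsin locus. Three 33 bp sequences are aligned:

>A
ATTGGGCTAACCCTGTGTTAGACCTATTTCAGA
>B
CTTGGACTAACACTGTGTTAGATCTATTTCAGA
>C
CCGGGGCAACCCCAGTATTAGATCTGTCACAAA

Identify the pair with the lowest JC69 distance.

A–B: 4/33 differ, p = 0.121, d = 0.132.
A–C: 12/33 differ, p = 0.364, d = 0.497.
B–C: 12/33 differ, p = 0.364, d = 0.497.
The smallest distance is between A and B.

A and B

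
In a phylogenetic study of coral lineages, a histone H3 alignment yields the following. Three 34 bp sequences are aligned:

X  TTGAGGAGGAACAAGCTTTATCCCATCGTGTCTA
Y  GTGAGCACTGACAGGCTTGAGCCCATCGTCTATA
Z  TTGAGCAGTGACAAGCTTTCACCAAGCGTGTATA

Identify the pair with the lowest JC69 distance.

X and Z

X–Y: 10/34 differ, p = 0.294, d = 0.373.
X–Z: 8/34 differ, p = 0.235, d = 0.282.
Y–Z: 9/34 differ, p = 0.265, d = 0.326.
The smallest distance is between X and Z.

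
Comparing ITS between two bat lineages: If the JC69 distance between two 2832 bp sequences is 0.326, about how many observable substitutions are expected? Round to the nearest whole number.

749

Invert JC69: p = (3/4)(1 − e^(−4d/3)) = 0.75 × (1 − e^(-0.434667)) = 0.75 × (1 − 0.647480) = 0.264390.
Expected differing sites = pL ≈ 0.264390 × 2832 = 748.75248 ≈ 749.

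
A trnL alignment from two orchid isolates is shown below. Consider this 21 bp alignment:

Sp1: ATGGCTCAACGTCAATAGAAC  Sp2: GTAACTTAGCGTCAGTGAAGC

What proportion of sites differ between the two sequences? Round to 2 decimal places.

0.43

The sequences differ at 9 of 21 positions (sites 1, 3, 4, 7, 9, 15, 17, 18, 20).
p = 9/21 = 0.428571… ≈ 0.43 (to 2 d.p.).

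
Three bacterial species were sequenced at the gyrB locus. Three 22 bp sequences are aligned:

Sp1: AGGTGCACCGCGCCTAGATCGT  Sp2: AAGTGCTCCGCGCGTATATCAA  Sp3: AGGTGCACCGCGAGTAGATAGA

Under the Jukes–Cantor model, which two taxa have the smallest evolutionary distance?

Sp1 and Sp3

Sp1–Sp2: 6/22 differ, p = 0.273, d = 0.339.
Sp1–Sp3: 4/22 differ, p = 0.182, d = 0.208.
Sp2–Sp3: 6/22 differ, p = 0.273, d = 0.339.
The smallest distance is between Sp1 and Sp3.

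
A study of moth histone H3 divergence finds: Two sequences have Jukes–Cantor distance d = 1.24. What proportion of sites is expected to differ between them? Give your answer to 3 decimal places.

0.606

p = (3/4)(1 − e^(−4d/3)) = 0.75 × (1 − e^(-1.653333)) = 0.75 × (1 − 0.191411) = 0.606442.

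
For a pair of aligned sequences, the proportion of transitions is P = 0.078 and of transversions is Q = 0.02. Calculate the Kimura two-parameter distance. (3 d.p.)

Under the Kimura two-parameter model, d = −½ ln(1 − 2P − Q) − ¼ ln(1 − 2Q).
1 − 2P − Q = 0.824, giving −½ ln(0.824) = 0.096792.
1 − 2Q = 0.96, giving −¼ ln(0.96) = 0.010205.
d = 0.096792 + 0.010205 = 0.106997.

0.107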